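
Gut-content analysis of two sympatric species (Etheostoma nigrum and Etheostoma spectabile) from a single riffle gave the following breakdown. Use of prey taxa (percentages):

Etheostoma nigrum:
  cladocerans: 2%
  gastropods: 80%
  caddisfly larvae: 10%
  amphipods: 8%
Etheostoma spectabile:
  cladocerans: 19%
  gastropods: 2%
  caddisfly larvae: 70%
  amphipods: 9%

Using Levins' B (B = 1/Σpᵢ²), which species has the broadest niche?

Etheostoma spectabile

Convert percentages to proportions (divide by 100).
Σp_nigrᵢ² = 0.02² + 0.80² + 0.10² + 0.08² = 0.0004 + 0.6400 + 0.0100 + 0.0064 = 0.6568
B_nigr = 1 / 0.6568 = 1.5225
Σp_specᵢ² = 0.19² + 0.02² + 0.70² + 0.09² = 0.0361 + 0.0004 + 0.4900 + 0.0081 = 0.5346
B_spec = 1 / 0.5346 = 1.8706
Highest B → broadest niche (most generalist): Etheostoma spectabile (B = 1.87).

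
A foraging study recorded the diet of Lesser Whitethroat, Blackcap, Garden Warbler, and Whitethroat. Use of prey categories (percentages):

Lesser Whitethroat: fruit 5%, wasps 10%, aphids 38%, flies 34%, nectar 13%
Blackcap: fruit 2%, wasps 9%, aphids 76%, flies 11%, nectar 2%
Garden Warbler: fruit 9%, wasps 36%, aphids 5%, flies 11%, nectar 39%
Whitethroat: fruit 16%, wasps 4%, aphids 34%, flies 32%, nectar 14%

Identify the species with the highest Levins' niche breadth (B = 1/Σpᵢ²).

Whitethroat

Convert percentages to proportions (divide by 100).
Σp_Lessᵢ² = 0.05² + 0.10² + 0.38² + 0.34² + 0.13² = 0.0025 + 0.0100 + 0.1444 + 0.1156 + 0.0169 = 0.2894
B_Less = 1 / 0.2894 = 3.4554
Σp_Blacᵢ² = 0.02² + 0.09² + 0.76² + 0.11² + 0.02² = 0.0004 + 0.0081 + 0.5776 + 0.0121 + 0.0004 = 0.5986
B_Blac = 1 / 0.5986 = 1.6706
Σp_Gardᵢ² = 0.09² + 0.36² + 0.05² + 0.11² + 0.39² = 0.0081 + 0.1296 + 0.0025 + 0.0121 + 0.1521 = 0.3044
B_Gard = 1 / 0.3044 = 3.2852
Σp_Whitᵢ² = 0.16² + 0.04² + 0.34² + 0.32² + 0.14² = 0.0256 + 0.0016 + 0.1156 + 0.1024 + 0.0196 = 0.2648
B_Whit = 1 / 0.2648 = 3.7764
Highest B → broadest niche (most generalist): Whitethroat (B = 3.78).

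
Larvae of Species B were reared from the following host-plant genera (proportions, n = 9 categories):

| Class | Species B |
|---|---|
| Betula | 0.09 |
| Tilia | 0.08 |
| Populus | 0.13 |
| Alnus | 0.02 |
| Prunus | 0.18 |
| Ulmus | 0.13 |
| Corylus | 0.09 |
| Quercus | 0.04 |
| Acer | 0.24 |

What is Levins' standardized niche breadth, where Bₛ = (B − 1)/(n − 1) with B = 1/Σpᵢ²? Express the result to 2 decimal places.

Σpᵢ² = 0.09² + 0.08² + 0.13² + 0.02² + 0.18² + 0.13² + 0.09² + 0.04² + 0.24² = 0.0081 + 0.0064 + 0.0169 + 0.0004 + 0.0324 + 0.0169 + 0.0081 + 0.0016 + 0.0576 = 0.1484
B = 1 / 0.1484 = 6.7385
Bₛ = (B − 1)/(n − 1) = (6.7385 − 1)/(9 − 1) = 5.7385/8 = 0.7173

0.72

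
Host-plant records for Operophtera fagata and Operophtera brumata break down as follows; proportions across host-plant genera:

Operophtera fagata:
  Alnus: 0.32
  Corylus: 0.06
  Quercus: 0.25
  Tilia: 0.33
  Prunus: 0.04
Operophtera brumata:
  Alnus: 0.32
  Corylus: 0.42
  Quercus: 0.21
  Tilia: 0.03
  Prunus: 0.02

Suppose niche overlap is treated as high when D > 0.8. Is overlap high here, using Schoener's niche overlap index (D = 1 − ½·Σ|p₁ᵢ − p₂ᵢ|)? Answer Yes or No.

No

Σ|p₁ᵢ − p₂ᵢ| = 0.00 + 0.36 + 0.04 + 0.30 + 0.02 = 0.72
D = 1 − ½ × 0.72 = 1 − 0.360 = 0.6400
D = 0.6400 < 0.8 → No.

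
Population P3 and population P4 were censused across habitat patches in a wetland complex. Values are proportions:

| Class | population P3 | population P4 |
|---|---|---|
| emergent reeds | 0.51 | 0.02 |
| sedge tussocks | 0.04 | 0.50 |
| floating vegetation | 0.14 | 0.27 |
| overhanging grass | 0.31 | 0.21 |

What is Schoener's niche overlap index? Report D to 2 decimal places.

Σ|p₁ᵢ − p₂ᵢ| = 0.49 + 0.46 + 0.13 + 0.10 = 1.18
D = 1 − ½ × 1.18 = 1 − 0.590 = 0.4100

0.41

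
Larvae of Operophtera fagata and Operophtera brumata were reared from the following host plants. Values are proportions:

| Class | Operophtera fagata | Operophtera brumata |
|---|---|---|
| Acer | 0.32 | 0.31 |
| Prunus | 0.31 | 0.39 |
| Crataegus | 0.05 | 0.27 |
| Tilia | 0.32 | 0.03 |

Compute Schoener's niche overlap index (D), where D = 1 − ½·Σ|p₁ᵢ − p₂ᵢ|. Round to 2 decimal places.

Σ|p₁ᵢ − p₂ᵢ| = 0.01 + 0.08 + 0.22 + 0.29 = 0.60
D = 1 − ½ × 0.60 = 1 − 0.300 = 0.7000

0.70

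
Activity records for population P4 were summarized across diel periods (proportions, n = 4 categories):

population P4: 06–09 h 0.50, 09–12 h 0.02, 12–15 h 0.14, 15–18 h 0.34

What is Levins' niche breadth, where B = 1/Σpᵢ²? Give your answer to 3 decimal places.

Σpᵢ² = 0.50² + 0.02² + 0.14² + 0.34² = 0.2500 + 0.0004 + 0.0196 + 0.1156 = 0.3856
B = 1 / 0.3856 = 2.59336

2.593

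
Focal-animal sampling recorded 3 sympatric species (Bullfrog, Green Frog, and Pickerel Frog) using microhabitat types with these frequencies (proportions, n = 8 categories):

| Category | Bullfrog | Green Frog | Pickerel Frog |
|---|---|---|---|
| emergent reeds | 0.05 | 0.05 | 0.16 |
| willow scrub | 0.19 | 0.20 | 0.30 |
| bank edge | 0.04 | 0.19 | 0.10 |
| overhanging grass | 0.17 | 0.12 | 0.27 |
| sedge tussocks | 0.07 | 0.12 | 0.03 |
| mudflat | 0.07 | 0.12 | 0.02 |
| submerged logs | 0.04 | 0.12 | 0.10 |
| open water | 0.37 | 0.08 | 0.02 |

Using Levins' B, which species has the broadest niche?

Green Frog

Σp_Bullᵢ² = 0.05² + 0.19² + 0.04² + 0.17² + 0.07² + 0.07² + 0.04² + 0.37² = 0.0025 + 0.0361 + 0.0016 + 0.0289 + 0.0049 + 0.0049 + 0.0016 + 0.1369 = 0.2174
B_Bull = 1 / 0.2174 = 4.5998
Σp_Greeᵢ² = 0.05² + 0.20² + 0.19² + 0.12² + 0.12² + 0.12² + 0.12² + 0.08² = 0.0025 + 0.0400 + 0.0361 + 0.0144 + 0.0144 + 0.0144 + 0.0144 + 0.0064 = 0.1426
B_Gree = 1 / 0.1426 = 7.0126
Σp_Pickᵢ² = 0.16² + 0.30² + 0.10² + 0.27² + 0.03² + 0.02² + 0.10² + 0.02² = 0.0256 + 0.0900 + 0.0100 + 0.0729 + 0.0009 + 0.0004 + 0.0100 + 0.0004 = 0.2102
B_Pick = 1 / 0.2102 = 4.7574
Highest B → broadest niche (most generalist): Green Frog (B = 7.01).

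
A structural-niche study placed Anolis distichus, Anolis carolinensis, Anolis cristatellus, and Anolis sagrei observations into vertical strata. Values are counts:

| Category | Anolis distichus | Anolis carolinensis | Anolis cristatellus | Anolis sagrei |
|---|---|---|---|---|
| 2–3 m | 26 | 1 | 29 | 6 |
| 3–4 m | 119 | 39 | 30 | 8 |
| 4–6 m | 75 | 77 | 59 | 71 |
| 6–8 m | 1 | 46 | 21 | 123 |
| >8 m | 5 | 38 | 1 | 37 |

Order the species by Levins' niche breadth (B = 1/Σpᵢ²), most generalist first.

Anolis carolinensis > Anolis cristatellus > Anolis sagrei > Anolis distichus

Proportions for Anolis distichus (n=226): 26/226=0.1150, 119/226=0.5265, 75/226=0.3319, 1/226=0.0044, 5/226=0.0221
Proportions for Anolis carolinensis (n=201): 1/201=0.0050, 39/201=0.1940, 77/201=0.3831, 46/201=0.2289, 38/201=0.1891
Proportions for Anolis cristatellus (n=140): 29/140=0.2071, 30/140=0.2143, 59/140=0.4214, 21/140=0.1500, 1/140=0.0071
Proportions for Anolis sagrei (n=245): 6/245=0.0245, 8/245=0.0327, 71/245=0.2898, 123/245=0.5020, 37/245=0.1510
Σp_distᵢ² = 0.1150² + 0.5265² + 0.3319² + 0.0044² + 0.0221² = 0.013225 + 0.277202 + 0.110158 + 0.000019 + 0.000488 = 0.401092
B_dist = 1 / 0.401092 = 2.4932
Σp_caroᵢ² = 0.0050² + 0.1940² + 0.3831² + 0.2289² + 0.1891² = 0.000025 + 0.037636 + 0.146766 + 0.052395 + 0.035759 = 0.272581
B_caro = 1 / 0.272581 = 3.6686
Σp_crisᵢ² = 0.2071² + 0.2143² + 0.4214² + 0.1500² + 0.0071² = 0.042890 + 0.045924 + 0.177578 + 0.022500 + 0.000050 = 0.288942
B_cris = 1 / 0.288942 = 3.4609
Σp_sagrᵢ² = 0.0245² + 0.0327² + 0.2898² + 0.5020² + 0.1510² = 0.000600 + 0.001069 + 0.083984 + 0.252004 + 0.022801 = 0.360458
B_sagr = 1 / 0.360458 = 2.7742
Ranking by B (broadest → narrowest): Anolis carolinensis (3.67) > Anolis cristatellus (3.46) > Anolis sagrei (2.77) > Anolis distichus (2.49)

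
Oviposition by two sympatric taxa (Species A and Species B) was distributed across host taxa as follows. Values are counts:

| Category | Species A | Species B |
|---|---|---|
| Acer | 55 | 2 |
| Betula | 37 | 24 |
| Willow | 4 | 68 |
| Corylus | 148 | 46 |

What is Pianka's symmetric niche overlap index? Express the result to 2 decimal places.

0.58

Proportions for Species A (n=244): 55/244=0.2254, 37/244=0.1516, 4/244=0.0164, 148/244=0.6066
Proportions for Species B (n=140): 2/140=0.0143, 24/140=0.1714, 68/140=0.4857, 46/140=0.3286
Σ p₁ᵢp₂ᵢ = 0.003223 + 0.025984 + 0.007965 + 0.199329 = 0.236501
Σp_1ᵢ² = 0.2254² + 0.1516² + 0.0164² + 0.6066² = 0.050805 + 0.022983 + 0.000269 + 0.367964 = 0.442021
Σp_2ᵢ² = 0.0143² + 0.1714² + 0.4857² + 0.3286² = 0.000204 + 0.029378 + 0.235904 + 0.107978 = 0.373464
O = 0.236501 / √(0.442021 × 0.373464) = 0.236501 / 0.4062991 = 0.5821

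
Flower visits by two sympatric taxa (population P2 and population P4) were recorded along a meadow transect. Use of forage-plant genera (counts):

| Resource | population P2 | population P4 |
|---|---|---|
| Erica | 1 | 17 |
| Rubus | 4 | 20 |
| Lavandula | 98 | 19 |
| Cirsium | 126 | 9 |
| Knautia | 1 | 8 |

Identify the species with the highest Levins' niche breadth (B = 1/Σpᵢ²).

Proportions for population P2 (n=230): 1/230=0.0043, 4/230=0.0174, 98/230=0.4261, 126/230=0.5478, 1/230=0.0043
Proportions for population P4 (n=73): 17/73=0.2329, 20/73=0.2740, 19/73=0.2603, 9/73=0.1233, 8/73=0.1096
Σp_P2ᵢ² = 0.0043² + 0.0174² + 0.4261² + 0.5478² + 0.0043² = 0.000018 + 0.000303 + 0.181561 + 0.300085 + 0.000018 = 0.481985
B_P2 = 1 / 0.481985 = 2.0748
Σp_P4ᵢ² = 0.2329² + 0.2740² + 0.2603² + 0.1233² + 0.1096² = 0.054242 + 0.075076 + 0.067756 + 0.015203 + 0.012012 = 0.224289
B_P4 = 1 / 0.224289 = 4.4585
Highest B → broadest niche (most generalist): population P4 (B = 4.46).

population P4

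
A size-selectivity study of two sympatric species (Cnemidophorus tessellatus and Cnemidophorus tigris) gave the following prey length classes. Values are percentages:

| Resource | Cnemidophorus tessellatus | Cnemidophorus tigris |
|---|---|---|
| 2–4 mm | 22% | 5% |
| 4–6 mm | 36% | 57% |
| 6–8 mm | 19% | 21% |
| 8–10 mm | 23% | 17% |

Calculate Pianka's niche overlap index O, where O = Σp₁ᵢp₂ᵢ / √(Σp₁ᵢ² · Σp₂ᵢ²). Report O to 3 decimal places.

Convert percentages to proportions (divide by 100).
Σ p₁ᵢp₂ᵢ = 0.0110 + 0.2052 + 0.0399 + 0.0391 = 0.2952
Σp_1ᵢ² = 0.22² + 0.36² + 0.19² + 0.23² = 0.0484 + 0.1296 + 0.0361 + 0.0529 = 0.2670
Σp_2ᵢ² = 0.05² + 0.57² + 0.21² + 0.17² = 0.0025 + 0.3249 + 0.0441 + 0.0289 = 0.4004
O = 0.2952 / √(0.2670 × 0.4004) = 0.2952 / 0.326966 = 0.90285

0.903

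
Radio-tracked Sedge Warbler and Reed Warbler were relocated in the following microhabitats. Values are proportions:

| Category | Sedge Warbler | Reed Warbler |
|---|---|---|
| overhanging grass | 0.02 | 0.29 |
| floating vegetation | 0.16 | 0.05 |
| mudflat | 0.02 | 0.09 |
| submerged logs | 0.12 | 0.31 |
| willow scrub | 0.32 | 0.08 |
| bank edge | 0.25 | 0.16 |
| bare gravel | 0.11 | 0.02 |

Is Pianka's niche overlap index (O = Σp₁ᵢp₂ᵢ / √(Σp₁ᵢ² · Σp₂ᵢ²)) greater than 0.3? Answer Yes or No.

Σ p₁ᵢp₂ᵢ = 0.0058 + 0.0080 + 0.0018 + 0.0372 + 0.0256 + 0.0400 + 0.0022 = 0.1206
Σp_1ᵢ² = 0.02² + 0.16² + 0.02² + 0.12² + 0.32² + 0.25² + 0.11² = 0.0004 + 0.0256 + 0.0004 + 0.0144 + 0.1024 + 0.0625 + 0.0121 = 0.2178
Σp_2ᵢ² = 0.29² + 0.05² + 0.09² + 0.31² + 0.08² + 0.16² + 0.02² = 0.0841 + 0.0025 + 0.0081 + 0.0961 + 0.0064 + 0.0256 + 0.0004 = 0.2232
O = 0.1206 / √(0.2178 × 0.2232) = 0.1206 / 0.22048 = 0.5470
O = 0.5470 > 0.3 → Yes.

Yes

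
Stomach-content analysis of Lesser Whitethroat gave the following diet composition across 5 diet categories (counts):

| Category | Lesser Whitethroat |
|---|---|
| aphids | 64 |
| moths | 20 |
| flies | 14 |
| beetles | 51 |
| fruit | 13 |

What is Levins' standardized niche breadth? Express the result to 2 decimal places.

Proportions for Lesser Whitethroat (n=162): 64/162=0.3951, 20/162=0.1235, 14/162=0.0864, 51/162=0.3148, 13/162=0.0802
Σpᵢ² = 0.3951² + 0.1235² + 0.0864² + 0.3148² + 0.0802² = 0.156104 + 0.015252 + 0.007465 + 0.099099 + 0.006432 = 0.284352
B = 1 / 0.284352 = 3.5168
Bₛ = (B − 1)/(n − 1) = (3.5168 − 1)/(5 − 1) = 2.5168/4 = 0.6292

0.63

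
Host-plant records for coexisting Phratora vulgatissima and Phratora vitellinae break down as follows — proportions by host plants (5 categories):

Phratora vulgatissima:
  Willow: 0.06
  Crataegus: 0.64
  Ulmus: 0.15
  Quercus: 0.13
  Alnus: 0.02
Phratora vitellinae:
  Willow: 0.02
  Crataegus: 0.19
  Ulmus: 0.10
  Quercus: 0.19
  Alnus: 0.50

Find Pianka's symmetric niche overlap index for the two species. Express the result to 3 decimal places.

0.444

Σ p₁ᵢp₂ᵢ = 0.0012 + 0.1216 + 0.0150 + 0.0247 + 0.0100 = 0.1725
Σp_1ᵢ² = 0.06² + 0.64² + 0.15² + 0.13² + 0.02² = 0.0036 + 0.4096 + 0.0225 + 0.0169 + 0.0004 = 0.4530
Σp_2ᵢ² = 0.02² + 0.19² + 0.10² + 0.19² + 0.50² = 0.0004 + 0.0361 + 0.0100 + 0.0361 + 0.2500 = 0.3326
O = 0.1725 / √(0.4530 × 0.3326) = 0.1725 / 0.388160 = 0.44440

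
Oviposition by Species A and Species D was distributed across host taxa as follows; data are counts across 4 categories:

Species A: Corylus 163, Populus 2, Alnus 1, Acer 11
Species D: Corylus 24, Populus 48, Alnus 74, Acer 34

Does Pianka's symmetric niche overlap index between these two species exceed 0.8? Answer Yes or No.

Proportions for Species A (n=177): 163/177=0.9209, 2/177=0.0113, 1/177=0.0056, 11/177=0.0621
Proportions for Species D (n=180): 24/180=0.1333, 48/180=0.2667, 74/180=0.4111, 34/180=0.1889
Σ p₁ᵢp₂ᵢ = 0.122756 + 0.003014 + 0.002302 + 0.011731 = 0.139803
Σp_1ᵢ² = 0.9209² + 0.0113² + 0.0056² + 0.0621² = 0.848057 + 0.000128 + 0.000031 + 0.003856 = 0.852072
Σp_2ᵢ² = 0.1333² + 0.2667² + 0.4111² + 0.1889² = 0.017769 + 0.071129 + 0.169003 + 0.035683 = 0.293584
O = 0.139803 / √(0.852072 × 0.293584) = 0.139803 / 0.5001547 = 0.2795
O = 0.2795 < 0.8 → No.

No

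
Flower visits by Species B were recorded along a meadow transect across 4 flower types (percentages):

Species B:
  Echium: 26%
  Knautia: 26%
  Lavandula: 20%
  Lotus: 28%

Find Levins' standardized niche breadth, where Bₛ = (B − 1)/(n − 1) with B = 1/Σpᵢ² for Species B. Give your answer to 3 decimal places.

Convert percentages to proportions (divide by 100).
Σpᵢ² = 0.26² + 0.26² + 0.20² + 0.28² = 0.0676 + 0.0676 + 0.0400 + 0.0784 = 0.2536
B = 1 / 0.2536 = 3.94322
Bₛ = (B − 1)/(n − 1) = (3.94322 − 1)/(4 − 1) = 2.94322/3 = 0.98107

0.981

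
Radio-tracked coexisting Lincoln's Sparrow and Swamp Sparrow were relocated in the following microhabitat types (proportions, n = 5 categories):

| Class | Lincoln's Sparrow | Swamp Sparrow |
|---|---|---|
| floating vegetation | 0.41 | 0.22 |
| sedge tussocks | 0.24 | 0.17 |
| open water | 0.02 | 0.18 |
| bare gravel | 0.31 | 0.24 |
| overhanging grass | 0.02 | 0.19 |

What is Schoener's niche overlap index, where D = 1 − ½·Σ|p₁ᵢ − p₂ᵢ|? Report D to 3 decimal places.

Σ|p₁ᵢ − p₂ᵢ| = 0.19 + 0.07 + 0.16 + 0.07 + 0.17 = 0.66
D = 1 − ½ × 0.66 = 1 − 0.330 = 0.67000

0.670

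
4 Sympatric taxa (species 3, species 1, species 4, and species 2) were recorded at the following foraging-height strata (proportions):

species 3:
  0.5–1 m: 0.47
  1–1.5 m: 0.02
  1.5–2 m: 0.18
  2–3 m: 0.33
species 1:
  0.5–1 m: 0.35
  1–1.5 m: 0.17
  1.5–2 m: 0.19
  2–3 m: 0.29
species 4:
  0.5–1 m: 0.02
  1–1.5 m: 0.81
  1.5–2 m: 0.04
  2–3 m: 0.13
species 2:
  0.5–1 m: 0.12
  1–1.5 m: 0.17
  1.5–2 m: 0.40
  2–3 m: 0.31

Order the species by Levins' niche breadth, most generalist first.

species 1 > species 2 > species 3 > species 4

Σp_3ᵢ² = 0.47² + 0.02² + 0.18² + 0.33² = 0.2209 + 0.0004 + 0.0324 + 0.1089 = 0.3626
B_3 = 1 / 0.3626 = 2.7579
Σp_1ᵢ² = 0.35² + 0.17² + 0.19² + 0.29² = 0.1225 + 0.0289 + 0.0361 + 0.0841 = 0.2716
B_1 = 1 / 0.2716 = 3.6819
Σp_4ᵢ² = 0.02² + 0.81² + 0.04² + 0.13² = 0.0004 + 0.6561 + 0.0016 + 0.0169 = 0.6750
B_4 = 1 / 0.6750 = 1.4815
Σp_2ᵢ² = 0.12² + 0.17² + 0.40² + 0.31² = 0.0144 + 0.0289 + 0.1600 + 0.0961 = 0.2994
B_2 = 1 / 0.2994 = 3.3400
Ranking by B (broadest → narrowest): species 1 (3.68) > species 2 (3.34) > species 3 (2.76) > species 4 (1.48)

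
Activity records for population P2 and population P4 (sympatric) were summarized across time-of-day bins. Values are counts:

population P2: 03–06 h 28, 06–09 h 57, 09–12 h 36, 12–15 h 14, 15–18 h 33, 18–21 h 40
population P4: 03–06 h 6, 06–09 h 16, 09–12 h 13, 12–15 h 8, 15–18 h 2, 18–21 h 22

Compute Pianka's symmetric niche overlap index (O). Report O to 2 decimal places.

Proportions for population P2 (n=208): 28/208=0.1346, 57/208=0.2740, 36/208=0.1731, 14/208=0.0673, 33/208=0.1587, 40/208=0.1923
Proportions for population P4 (n=67): 6/67=0.0896, 16/67=0.2388, 13/67=0.1940, 8/67=0.1194, 2/67=0.0299, 22/67=0.3284
Σ p₁ᵢp₂ᵢ = 0.012060 + 0.065431 + 0.033581 + 0.008036 + 0.004745 + 0.063151 = 0.187004
Σp_1ᵢ² = 0.1346² + 0.2740² + 0.1731² + 0.0673² + 0.1587² + 0.1923² = 0.018117 + 0.075076 + 0.029964 + 0.004529 + 0.025186 + 0.036979 = 0.189851
Σp_2ᵢ² = 0.0896² + 0.2388² + 0.1940² + 0.1194² + 0.0299² + 0.3284² = 0.008028 + 0.057025 + 0.037636 + 0.014256 + 0.000894 + 0.107847 = 0.225686
O = 0.187004 / √(0.189851 × 0.225686) = 0.187004 / 0.2069945 = 0.9034

0.90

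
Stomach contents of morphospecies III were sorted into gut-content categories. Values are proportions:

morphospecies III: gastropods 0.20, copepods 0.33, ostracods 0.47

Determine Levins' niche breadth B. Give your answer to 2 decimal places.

Σpᵢ² = 0.20² + 0.33² + 0.47² = 0.0400 + 0.1089 + 0.2209 = 0.3698
B = 1 / 0.3698 = 2.7042

2.70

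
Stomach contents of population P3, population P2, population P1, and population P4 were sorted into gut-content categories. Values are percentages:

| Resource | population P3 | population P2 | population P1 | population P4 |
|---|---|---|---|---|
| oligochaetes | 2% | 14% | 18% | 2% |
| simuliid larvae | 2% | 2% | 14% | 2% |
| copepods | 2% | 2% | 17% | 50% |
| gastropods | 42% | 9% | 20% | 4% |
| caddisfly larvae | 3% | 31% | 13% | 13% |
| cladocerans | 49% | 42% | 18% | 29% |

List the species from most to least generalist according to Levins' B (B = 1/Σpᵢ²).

population P1 > population P2 > population P4 > population P3

Convert percentages to proportions (divide by 100).
Σp_P3ᵢ² = 0.02² + 0.02² + 0.02² + 0.42² + 0.03² + 0.49² = 0.0004 + 0.0004 + 0.0004 + 0.1764 + 0.0009 + 0.2401 = 0.4186
B_P3 = 1 / 0.4186 = 2.3889
Σp_P2ᵢ² = 0.14² + 0.02² + 0.02² + 0.09² + 0.31² + 0.42² = 0.0196 + 0.0004 + 0.0004 + 0.0081 + 0.0961 + 0.1764 = 0.3010
B_P2 = 1 / 0.3010 = 3.3223
Σp_P1ᵢ² = 0.18² + 0.14² + 0.17² + 0.20² + 0.13² + 0.18² = 0.0324 + 0.0196 + 0.0289 + 0.0400 + 0.0169 + 0.0324 = 0.1702
B_P1 = 1 / 0.1702 = 5.8754
Σp_P4ᵢ² = 0.02² + 0.02² + 0.50² + 0.04² + 0.13² + 0.29² = 0.0004 + 0.0004 + 0.2500 + 0.0016 + 0.0169 + 0.0841 = 0.3534
B_P4 = 1 / 0.3534 = 2.8297
Ranking by B (broadest → narrowest): population P1 (5.88) > population P2 (3.32) > population P4 (2.83) > population P3 (2.39)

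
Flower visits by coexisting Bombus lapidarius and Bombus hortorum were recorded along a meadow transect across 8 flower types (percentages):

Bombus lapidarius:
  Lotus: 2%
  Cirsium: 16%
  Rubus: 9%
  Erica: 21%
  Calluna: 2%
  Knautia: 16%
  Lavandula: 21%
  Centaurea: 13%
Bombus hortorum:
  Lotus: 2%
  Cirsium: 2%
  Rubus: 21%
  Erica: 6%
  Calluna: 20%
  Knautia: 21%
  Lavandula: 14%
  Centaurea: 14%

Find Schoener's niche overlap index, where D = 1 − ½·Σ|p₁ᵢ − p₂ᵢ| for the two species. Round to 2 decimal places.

Convert percentages to proportions (divide by 100).
Σ|p₁ᵢ − p₂ᵢ| = 0.00 + 0.14 + 0.12 + 0.15 + 0.18 + 0.05 + 0.07 + 0.01 = 0.72
D = 1 − ½ × 0.72 = 1 − 0.360 = 0.6400

0.64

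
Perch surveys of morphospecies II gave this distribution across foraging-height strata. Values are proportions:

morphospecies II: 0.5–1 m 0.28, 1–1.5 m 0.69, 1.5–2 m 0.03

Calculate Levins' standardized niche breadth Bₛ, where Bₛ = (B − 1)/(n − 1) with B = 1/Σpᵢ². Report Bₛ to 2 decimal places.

0.40

Σpᵢ² = 0.28² + 0.69² + 0.03² = 0.0784 + 0.4761 + 0.0009 = 0.5554
B = 1 / 0.5554 = 1.8005
Bₛ = (B − 1)/(n − 1) = (1.8005 − 1)/(3 − 1) = 0.8005/2 = 0.4003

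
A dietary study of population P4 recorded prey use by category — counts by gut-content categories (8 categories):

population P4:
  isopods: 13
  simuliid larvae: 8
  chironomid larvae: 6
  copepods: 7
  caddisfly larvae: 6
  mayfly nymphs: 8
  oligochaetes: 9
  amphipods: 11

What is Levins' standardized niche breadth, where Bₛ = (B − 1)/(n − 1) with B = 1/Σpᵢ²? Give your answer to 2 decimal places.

0.92

Proportions for population P4 (n=68): 13/68=0.1912, 8/68=0.1176, 6/68=0.0882, 7/68=0.1029, 6/68=0.0882, 8/68=0.1176, 9/68=0.1324, 11/68=0.1618
Σpᵢ² = 0.1912² + 0.1176² + 0.0882² + 0.1029² + 0.0882² + 0.1176² + 0.1324² + 0.1618² = 0.036557 + 0.013830 + 0.007779 + 0.010588 + 0.007779 + 0.013830 + 0.017530 + 0.026179 = 0.134072
B = 1 / 0.134072 = 7.4587
Bₛ = (B − 1)/(n − 1) = (7.4587 − 1)/(8 − 1) = 6.4587/7 = 0.9227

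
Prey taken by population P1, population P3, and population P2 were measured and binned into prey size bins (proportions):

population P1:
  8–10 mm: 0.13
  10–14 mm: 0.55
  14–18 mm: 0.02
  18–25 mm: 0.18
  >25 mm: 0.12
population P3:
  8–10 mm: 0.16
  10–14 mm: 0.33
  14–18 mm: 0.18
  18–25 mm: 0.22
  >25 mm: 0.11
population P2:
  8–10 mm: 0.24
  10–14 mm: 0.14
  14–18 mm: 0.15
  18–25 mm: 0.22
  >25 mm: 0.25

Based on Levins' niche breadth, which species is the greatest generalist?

Σp_P1ᵢ² = 0.13² + 0.55² + 0.02² + 0.18² + 0.12² = 0.0169 + 0.3025 + 0.0004 + 0.0324 + 0.0144 = 0.3666
B_P1 = 1 / 0.3666 = 2.7278
Σp_P3ᵢ² = 0.16² + 0.33² + 0.18² + 0.22² + 0.11² = 0.0256 + 0.1089 + 0.0324 + 0.0484 + 0.0121 = 0.2274
B_P3 = 1 / 0.2274 = 4.3975
Σp_P2ᵢ² = 0.24² + 0.14² + 0.15² + 0.22² + 0.25² = 0.0576 + 0.0196 + 0.0225 + 0.0484 + 0.0625 = 0.2106
B_P2 = 1 / 0.2106 = 4.7483
Highest B → broadest niche (most generalist): population P2 (B = 4.75).

population P2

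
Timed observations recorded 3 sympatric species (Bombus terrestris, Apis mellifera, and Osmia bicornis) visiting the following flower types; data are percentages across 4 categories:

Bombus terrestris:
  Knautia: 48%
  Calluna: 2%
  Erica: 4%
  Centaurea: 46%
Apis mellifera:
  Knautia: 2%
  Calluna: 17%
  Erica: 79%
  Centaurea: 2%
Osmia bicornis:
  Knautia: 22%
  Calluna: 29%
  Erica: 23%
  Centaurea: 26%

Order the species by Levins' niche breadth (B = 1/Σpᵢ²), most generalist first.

Osmia bicornis > Bombus terrestris > Apis mellifera

Convert percentages to proportions (divide by 100).
Σp_terrᵢ² = 0.48² + 0.02² + 0.04² + 0.46² = 0.2304 + 0.0004 + 0.0016 + 0.2116 = 0.4440
B_terr = 1 / 0.4440 = 2.2523
Σp_mellᵢ² = 0.02² + 0.17² + 0.79² + 0.02² = 0.0004 + 0.0289 + 0.6241 + 0.0004 = 0.6538
B_mell = 1 / 0.6538 = 1.5295
Σp_bicoᵢ² = 0.22² + 0.29² + 0.23² + 0.26² = 0.0484 + 0.0841 + 0.0529 + 0.0676 = 0.2530
B_bico = 1 / 0.2530 = 3.9526
Ranking by B (broadest → narrowest): Osmia bicornis (3.95) > Bombus terrestris (2.25) > Apis mellifera (1.53)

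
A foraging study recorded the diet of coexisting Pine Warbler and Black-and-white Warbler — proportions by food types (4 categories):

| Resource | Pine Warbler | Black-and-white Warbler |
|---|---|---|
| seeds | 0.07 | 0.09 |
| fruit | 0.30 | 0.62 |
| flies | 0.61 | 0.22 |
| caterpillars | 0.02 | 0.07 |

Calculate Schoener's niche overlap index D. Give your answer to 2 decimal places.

0.61

Σ|p₁ᵢ − p₂ᵢ| = 0.02 + 0.32 + 0.39 + 0.05 = 0.78
D = 1 − ½ × 0.78 = 1 − 0.390 = 0.6100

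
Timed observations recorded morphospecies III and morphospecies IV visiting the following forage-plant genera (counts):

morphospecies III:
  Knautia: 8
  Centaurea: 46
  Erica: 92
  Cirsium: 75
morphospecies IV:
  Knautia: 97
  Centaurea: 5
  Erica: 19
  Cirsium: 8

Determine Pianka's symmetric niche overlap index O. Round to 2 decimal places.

Proportions for morphospecies III (n=221): 8/221=0.0362, 46/221=0.2081, 92/221=0.4163, 75/221=0.3394
Proportions for morphospecies IV (n=129): 97/129=0.7519, 5/129=0.0388, 19/129=0.1473, 8/129=0.0620
Σ p₁ᵢp₂ᵢ = 0.027219 + 0.008074 + 0.061321 + 0.021043 = 0.117657
Σp_1ᵢ² = 0.0362² + 0.2081² + 0.4163² + 0.3394² = 0.001310 + 0.043306 + 0.173306 + 0.115192 = 0.333114
Σp_2ᵢ² = 0.7519² + 0.0388² + 0.1473² + 0.0620² = 0.565354 + 0.001505 + 0.021697 + 0.003844 = 0.592400
O = 0.117657 / √(0.333114 × 0.592400) = 0.117657 / 0.4442260 = 0.2649

0.26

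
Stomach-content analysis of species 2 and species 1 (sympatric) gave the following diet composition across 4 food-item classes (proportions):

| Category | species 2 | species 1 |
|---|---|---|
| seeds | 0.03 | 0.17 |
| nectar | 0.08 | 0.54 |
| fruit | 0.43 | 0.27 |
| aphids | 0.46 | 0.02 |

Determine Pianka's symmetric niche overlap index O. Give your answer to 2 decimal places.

Σ p₁ᵢp₂ᵢ = 0.0051 + 0.0432 + 0.1161 + 0.0092 = 0.1736
Σp_1ᵢ² = 0.03² + 0.08² + 0.43² + 0.46² = 0.0009 + 0.0064 + 0.1849 + 0.2116 = 0.4038
Σp_2ᵢ² = 0.17² + 0.54² + 0.27² + 0.02² = 0.0289 + 0.2916 + 0.0729 + 0.0004 = 0.3938
O = 0.1736 / √(0.4038 × 0.3938) = 0.1736 / 0.39877 = 0.4353

0.44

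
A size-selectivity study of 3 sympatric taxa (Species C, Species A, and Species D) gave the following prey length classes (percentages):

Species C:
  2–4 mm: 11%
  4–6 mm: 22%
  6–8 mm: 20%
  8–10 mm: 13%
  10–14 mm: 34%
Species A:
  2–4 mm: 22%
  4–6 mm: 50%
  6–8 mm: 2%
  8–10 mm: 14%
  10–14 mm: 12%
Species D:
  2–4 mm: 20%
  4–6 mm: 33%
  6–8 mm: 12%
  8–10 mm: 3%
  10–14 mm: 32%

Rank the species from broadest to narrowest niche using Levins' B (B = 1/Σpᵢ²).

Convert percentages to proportions (divide by 100).
Σp_Cᵢ² = 0.11² + 0.22² + 0.20² + 0.13² + 0.34² = 0.0121 + 0.0484 + 0.0400 + 0.0169 + 0.1156 = 0.2330
B_C = 1 / 0.2330 = 4.2918
Σp_Aᵢ² = 0.22² + 0.50² + 0.02² + 0.14² + 0.12² = 0.0484 + 0.2500 + 0.0004 + 0.0196 + 0.0144 = 0.3328
B_A = 1 / 0.3328 = 3.0048
Σp_Dᵢ² = 0.20² + 0.33² + 0.12² + 0.03² + 0.32² = 0.0400 + 0.1089 + 0.0144 + 0.0009 + 0.1024 = 0.2666
B_D = 1 / 0.2666 = 3.7509
Ranking by B (broadest → narrowest): Species C (4.29) > Species D (3.75) > Species A (3.00)

Species C > Species D > Species A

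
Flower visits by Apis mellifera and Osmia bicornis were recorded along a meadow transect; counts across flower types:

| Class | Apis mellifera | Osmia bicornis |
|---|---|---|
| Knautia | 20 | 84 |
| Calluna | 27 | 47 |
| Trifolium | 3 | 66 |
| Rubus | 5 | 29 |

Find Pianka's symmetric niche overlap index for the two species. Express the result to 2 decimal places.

0.80

Proportions for Apis mellifera (n=55): 20/55=0.3636, 27/55=0.4909, 3/55=0.0545, 5/55=0.0909
Proportions for Osmia bicornis (n=226): 84/226=0.3717, 47/226=0.2080, 66/226=0.2920, 29/226=0.1283
Σ p₁ᵢp₂ᵢ = 0.135150 + 0.102107 + 0.015914 + 0.011662 = 0.264833
Σp_1ᵢ² = 0.3636² + 0.4909² + 0.0545² + 0.0909² = 0.132205 + 0.240983 + 0.002970 + 0.008263 = 0.384421
Σp_2ᵢ² = 0.3717² + 0.2080² + 0.2920² + 0.1283² = 0.138161 + 0.043264 + 0.085264 + 0.016461 = 0.283150
O = 0.264833 / √(0.384421 × 0.283150) = 0.264833 / 0.3299224 = 0.8027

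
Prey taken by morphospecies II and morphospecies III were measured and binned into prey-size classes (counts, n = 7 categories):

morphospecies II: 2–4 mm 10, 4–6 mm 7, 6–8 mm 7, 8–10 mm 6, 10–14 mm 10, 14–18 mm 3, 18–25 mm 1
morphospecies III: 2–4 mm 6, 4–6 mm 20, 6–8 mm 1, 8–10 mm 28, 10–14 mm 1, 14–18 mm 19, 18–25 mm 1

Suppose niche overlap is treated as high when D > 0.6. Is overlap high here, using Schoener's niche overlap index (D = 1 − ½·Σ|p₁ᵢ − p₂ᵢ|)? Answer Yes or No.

Proportions for morphospecies II (n=44): 10/44=0.2273, 7/44=0.1591, 7/44=0.1591, 6/44=0.1364, 10/44=0.2273, 3/44=0.0682, 1/44=0.0227
Proportions for morphospecies III (n=76): 6/76=0.0789, 20/76=0.2632, 1/76=0.0132, 28/76=0.3684, 1/76=0.0132, 19/76=0.2500, 1/76=0.0132
Σ|p₁ᵢ − p₂ᵢ| = 0.1484 + 0.1041 + 0.1459 + 0.2320 + 0.2141 + 0.1818 + 0.0095 = 1.0358
D = 1 − ½ × 1.0358 = 1 − 0.51790 = 0.48210
D = 0.48210 < 0.6 → No.

No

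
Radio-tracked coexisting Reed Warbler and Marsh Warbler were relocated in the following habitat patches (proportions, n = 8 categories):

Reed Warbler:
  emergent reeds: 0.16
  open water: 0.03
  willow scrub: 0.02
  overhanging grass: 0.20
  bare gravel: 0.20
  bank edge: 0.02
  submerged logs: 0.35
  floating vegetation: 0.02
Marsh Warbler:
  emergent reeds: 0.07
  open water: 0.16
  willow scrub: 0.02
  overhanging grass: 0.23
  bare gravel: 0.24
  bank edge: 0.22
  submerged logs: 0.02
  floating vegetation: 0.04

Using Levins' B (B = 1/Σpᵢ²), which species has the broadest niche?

Σp_Reedᵢ² = 0.16² + 0.03² + 0.02² + 0.20² + 0.20² + 0.02² + 0.35² + 0.02² = 0.0256 + 0.0009 + 0.0004 + 0.0400 + 0.0400 + 0.0004 + 0.1225 + 0.0004 = 0.2302
B_Reed = 1 / 0.2302 = 4.3440
Σp_Marsᵢ² = 0.07² + 0.16² + 0.02² + 0.23² + 0.24² + 0.22² + 0.02² + 0.04² = 0.0049 + 0.0256 + 0.0004 + 0.0529 + 0.0576 + 0.0484 + 0.0004 + 0.0016 = 0.1918
B_Mars = 1 / 0.1918 = 5.2138
Highest B → broadest niche (most generalist): Marsh Warbler (B = 5.21).

Marsh Warbler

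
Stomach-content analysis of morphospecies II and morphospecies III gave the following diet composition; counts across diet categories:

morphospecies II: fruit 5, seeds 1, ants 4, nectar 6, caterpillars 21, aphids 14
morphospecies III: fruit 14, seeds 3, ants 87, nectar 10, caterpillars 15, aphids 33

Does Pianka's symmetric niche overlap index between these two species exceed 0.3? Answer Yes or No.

Yes

Proportions for morphospecies II (n=51): 5/51=0.0980, 1/51=0.0196, 4/51=0.0784, 6/51=0.1176, 21/51=0.4118, 14/51=0.2745
Proportions for morphospecies III (n=162): 14/162=0.0864, 3/162=0.0185, 87/162=0.5370, 10/162=0.0617, 15/162=0.0926, 33/162=0.2037
Σ p₁ᵢp₂ᵢ = 0.008467 + 0.000363 + 0.042101 + 0.007256 + 0.038133 + 0.055916 = 0.152236
Σp_1ᵢ² = 0.0980² + 0.0196² + 0.0784² + 0.1176² + 0.4118² + 0.2745² = 0.009604 + 0.000384 + 0.006147 + 0.013830 + 0.169579 + 0.075350 = 0.274894
Σp_2ᵢ² = 0.0864² + 0.0185² + 0.5370² + 0.0617² + 0.0926² + 0.2037² = 0.007465 + 0.000342 + 0.288369 + 0.003807 + 0.008575 + 0.041494 = 0.350052
O = 0.152236 / √(0.274894 × 0.350052) = 0.152236 / 0.3102051 = 0.4908
O = 0.4908 > 0.3 → Yes.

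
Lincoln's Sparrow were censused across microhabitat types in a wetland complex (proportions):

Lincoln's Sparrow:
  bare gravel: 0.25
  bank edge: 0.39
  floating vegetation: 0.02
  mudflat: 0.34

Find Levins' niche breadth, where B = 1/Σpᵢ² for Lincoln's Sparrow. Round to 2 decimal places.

3.02

Σpᵢ² = 0.25² + 0.39² + 0.02² + 0.34² = 0.0625 + 0.1521 + 0.0004 + 0.1156 = 0.3306
B = 1 / 0.3306 = 3.0248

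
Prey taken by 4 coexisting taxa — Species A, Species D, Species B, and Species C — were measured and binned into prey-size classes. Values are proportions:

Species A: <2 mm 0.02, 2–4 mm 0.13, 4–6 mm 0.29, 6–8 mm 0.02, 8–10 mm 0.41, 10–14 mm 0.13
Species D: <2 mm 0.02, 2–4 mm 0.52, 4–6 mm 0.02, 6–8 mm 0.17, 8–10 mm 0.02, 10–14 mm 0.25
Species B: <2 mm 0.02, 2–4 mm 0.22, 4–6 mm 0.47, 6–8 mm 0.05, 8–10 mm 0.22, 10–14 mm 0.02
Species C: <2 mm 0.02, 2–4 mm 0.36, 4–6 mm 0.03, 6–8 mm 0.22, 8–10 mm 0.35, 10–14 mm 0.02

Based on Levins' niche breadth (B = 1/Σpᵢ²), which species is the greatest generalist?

Species A

Σp_Aᵢ² = 0.02² + 0.13² + 0.29² + 0.02² + 0.41² + 0.13² = 0.0004 + 0.0169 + 0.0841 + 0.0004 + 0.1681 + 0.0169 = 0.2868
B_A = 1 / 0.2868 = 3.4868
Σp_Dᵢ² = 0.02² + 0.52² + 0.02² + 0.17² + 0.02² + 0.25² = 0.0004 + 0.2704 + 0.0004 + 0.0289 + 0.0004 + 0.0625 = 0.3630
B_D = 1 / 0.3630 = 2.7548
Σp_Bᵢ² = 0.02² + 0.22² + 0.47² + 0.05² + 0.22² + 0.02² = 0.0004 + 0.0484 + 0.2209 + 0.0025 + 0.0484 + 0.0004 = 0.3210
B_B = 1 / 0.3210 = 3.1153
Σp_Cᵢ² = 0.02² + 0.36² + 0.03² + 0.22² + 0.35² + 0.02² = 0.0004 + 0.1296 + 0.0009 + 0.0484 + 0.1225 + 0.0004 = 0.3022
B_C = 1 / 0.3022 = 3.3091
Highest B → broadest niche (most generalist): Species A (B = 3.49).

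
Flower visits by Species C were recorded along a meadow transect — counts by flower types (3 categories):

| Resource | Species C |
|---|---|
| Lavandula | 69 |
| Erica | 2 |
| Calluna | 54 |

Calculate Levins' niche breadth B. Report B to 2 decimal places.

Proportions for Species C (n=125): 69/125=0.5520, 2/125=0.0160, 54/125=0.4320
Σpᵢ² = 0.5520² + 0.0160² + 0.4320² = 0.304704 + 0.000256 + 0.186624 = 0.491584
B = 1 / 0.491584 = 2.0342

2.03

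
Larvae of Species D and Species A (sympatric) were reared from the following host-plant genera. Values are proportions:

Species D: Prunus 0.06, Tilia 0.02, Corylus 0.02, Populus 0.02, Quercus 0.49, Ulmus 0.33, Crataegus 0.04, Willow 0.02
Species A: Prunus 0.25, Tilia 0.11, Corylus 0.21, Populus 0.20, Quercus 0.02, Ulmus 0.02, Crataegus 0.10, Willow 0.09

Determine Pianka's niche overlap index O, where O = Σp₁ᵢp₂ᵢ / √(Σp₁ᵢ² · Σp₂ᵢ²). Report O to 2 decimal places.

Σ p₁ᵢp₂ᵢ = 0.0150 + 0.0022 + 0.0042 + 0.0040 + 0.0098 + 0.0066 + 0.0040 + 0.0018 = 0.0476
Σp_1ᵢ² = 0.06² + 0.02² + 0.02² + 0.02² + 0.49² + 0.33² + 0.04² + 0.02² = 0.0036 + 0.0004 + 0.0004 + 0.0004 + 0.2401 + 0.1089 + 0.0016 + 0.0004 = 0.3558
Σp_2ᵢ² = 0.25² + 0.11² + 0.21² + 0.20² + 0.02² + 0.02² + 0.10² + 0.09² = 0.0625 + 0.0121 + 0.0441 + 0.0400 + 0.0004 + 0.0004 + 0.0100 + 0.0081 = 0.1776
O = 0.0476 / √(0.3558 × 0.1776) = 0.0476 / 0.25138 = 0.1894

0.19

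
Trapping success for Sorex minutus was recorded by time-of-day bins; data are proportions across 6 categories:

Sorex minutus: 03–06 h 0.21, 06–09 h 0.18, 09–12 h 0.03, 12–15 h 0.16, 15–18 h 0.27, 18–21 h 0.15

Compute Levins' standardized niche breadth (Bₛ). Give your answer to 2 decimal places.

0.81

Σpᵢ² = 0.21² + 0.18² + 0.03² + 0.16² + 0.27² + 0.15² = 0.0441 + 0.0324 + 0.0009 + 0.0256 + 0.0729 + 0.0225 = 0.1984
B = 1 / 0.1984 = 5.0403
Bₛ = (B − 1)/(n − 1) = (5.0403 − 1)/(6 − 1) = 4.0403/5 = 0.8081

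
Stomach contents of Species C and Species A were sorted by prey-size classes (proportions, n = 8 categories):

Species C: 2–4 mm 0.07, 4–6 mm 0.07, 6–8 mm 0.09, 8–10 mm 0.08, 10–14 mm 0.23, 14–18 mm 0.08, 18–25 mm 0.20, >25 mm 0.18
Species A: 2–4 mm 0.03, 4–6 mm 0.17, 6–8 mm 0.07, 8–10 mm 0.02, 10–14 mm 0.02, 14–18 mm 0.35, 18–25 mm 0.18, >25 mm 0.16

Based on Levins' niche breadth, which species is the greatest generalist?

Σp_Cᵢ² = 0.07² + 0.07² + 0.09² + 0.08² + 0.23² + 0.08² + 0.20² + 0.18² = 0.0049 + 0.0049 + 0.0081 + 0.0064 + 0.0529 + 0.0064 + 0.0400 + 0.0324 = 0.1560
B_C = 1 / 0.1560 = 6.4103
Σp_Aᵢ² = 0.03² + 0.17² + 0.07² + 0.02² + 0.02² + 0.35² + 0.18² + 0.16² = 0.0009 + 0.0289 + 0.0049 + 0.0004 + 0.0004 + 0.1225 + 0.0324 + 0.0256 = 0.2160
B_A = 1 / 0.2160 = 4.6296
Highest B → broadest niche (most generalist): Species C (B = 6.41).

Species C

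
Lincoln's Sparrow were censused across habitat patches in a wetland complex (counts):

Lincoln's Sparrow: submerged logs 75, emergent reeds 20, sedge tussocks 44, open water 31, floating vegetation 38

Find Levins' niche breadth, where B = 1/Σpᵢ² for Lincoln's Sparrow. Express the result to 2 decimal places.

4.17

Proportions for Lincoln's Sparrow (n=208): 75/208=0.3606, 20/208=0.0962, 44/208=0.2115, 31/208=0.1490, 38/208=0.1827
Σpᵢ² = 0.3606² + 0.0962² + 0.2115² + 0.1490² + 0.1827² = 0.130032 + 0.009254 + 0.044732 + 0.022201 + 0.033379 = 0.239598
B = 1 / 0.239598 = 4.1737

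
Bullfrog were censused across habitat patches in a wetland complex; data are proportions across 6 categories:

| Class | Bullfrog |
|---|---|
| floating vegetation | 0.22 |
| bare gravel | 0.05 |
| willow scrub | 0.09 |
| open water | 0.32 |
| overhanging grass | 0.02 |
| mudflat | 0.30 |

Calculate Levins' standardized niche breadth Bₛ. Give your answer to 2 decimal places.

0.59

Σpᵢ² = 0.22² + 0.05² + 0.09² + 0.32² + 0.02² + 0.30² = 0.0484 + 0.0025 + 0.0081 + 0.1024 + 0.0004 + 0.0900 = 0.2518
B = 1 / 0.2518 = 3.9714
Bₛ = (B − 1)/(n − 1) = (3.9714 − 1)/(6 − 1) = 2.9714/5 = 0.5943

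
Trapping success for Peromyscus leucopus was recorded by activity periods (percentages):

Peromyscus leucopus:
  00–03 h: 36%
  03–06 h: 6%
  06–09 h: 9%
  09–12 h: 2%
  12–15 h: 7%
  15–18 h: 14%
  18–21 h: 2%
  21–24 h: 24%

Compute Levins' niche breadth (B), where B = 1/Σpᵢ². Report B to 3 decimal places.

Convert percentages to proportions (divide by 100).
Σpᵢ² = 0.36² + 0.06² + 0.09² + 0.02² + 0.07² + 0.14² + 0.02² + 0.24² = 0.1296 + 0.0036 + 0.0081 + 0.0004 + 0.0049 + 0.0196 + 0.0004 + 0.0576 = 0.2242
B = 1 / 0.2242 = 4.46030

4.460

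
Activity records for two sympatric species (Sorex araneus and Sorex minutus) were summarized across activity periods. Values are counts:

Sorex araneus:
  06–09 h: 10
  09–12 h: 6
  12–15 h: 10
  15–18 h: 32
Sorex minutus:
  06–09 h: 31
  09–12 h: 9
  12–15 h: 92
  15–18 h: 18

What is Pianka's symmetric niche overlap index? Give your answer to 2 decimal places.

Proportions for Sorex araneus (n=58): 10/58=0.1724, 6/58=0.1034, 10/58=0.1724, 32/58=0.5517
Proportions for Sorex minutus (n=150): 31/150=0.2067, 9/150=0.0600, 92/150=0.6133, 18/150=0.1200
Σ p₁ᵢp₂ᵢ = 0.035635 + 0.006204 + 0.105733 + 0.066204 = 0.213776
Σp_1ᵢ² = 0.1724² + 0.1034² + 0.1724² + 0.5517² = 0.029722 + 0.010692 + 0.029722 + 0.304373 = 0.374509
Σp_2ᵢ² = 0.2067² + 0.0600² + 0.6133² + 0.1200² = 0.042725 + 0.003600 + 0.376137 + 0.014400 = 0.436862
O = 0.213776 / √(0.374509 × 0.436862) = 0.213776 / 0.4044858 = 0.5285

0.53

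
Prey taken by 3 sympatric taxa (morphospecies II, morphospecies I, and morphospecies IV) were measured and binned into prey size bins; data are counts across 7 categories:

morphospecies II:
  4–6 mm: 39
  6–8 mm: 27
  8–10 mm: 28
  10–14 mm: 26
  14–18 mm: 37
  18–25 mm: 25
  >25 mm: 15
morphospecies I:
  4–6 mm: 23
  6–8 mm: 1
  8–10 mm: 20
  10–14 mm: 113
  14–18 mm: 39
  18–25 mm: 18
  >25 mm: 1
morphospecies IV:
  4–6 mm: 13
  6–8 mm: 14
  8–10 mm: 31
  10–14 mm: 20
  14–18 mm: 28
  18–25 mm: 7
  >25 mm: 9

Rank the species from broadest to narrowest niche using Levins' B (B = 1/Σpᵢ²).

morphospecies II > morphospecies IV > morphospecies I

Proportions for morphospecies II (n=197): 39/197=0.1980, 27/197=0.1371, 28/197=0.1421, 26/197=0.1320, 37/197=0.1878, 25/197=0.1269, 15/197=0.0761
Proportions for morphospecies I (n=215): 23/215=0.1070, 1/215=0.0047, 20/215=0.0930, 113/215=0.5256, 39/215=0.1814, 18/215=0.0837, 1/215=0.0047
Proportions for morphospecies IV (n=122): 13/122=0.1066, 14/122=0.1148, 31/122=0.2541, 20/122=0.1639, 28/122=0.2295, 7/122=0.0574, 9/122=0.0738
Σp_IIᵢ² = 0.1980² + 0.1371² + 0.1421² + 0.1320² + 0.1878² + 0.1269² + 0.0761² = 0.039204 + 0.018796 + 0.020192 + 0.017424 + 0.035269 + 0.016104 + 0.005791 = 0.152780
B_II = 1 / 0.152780 = 6.5454
Σp_Iᵢ² = 0.1070² + 0.0047² + 0.0930² + 0.5256² + 0.1814² + 0.0837² + 0.0047² = 0.011449 + 0.000022 + 0.008649 + 0.276255 + 0.032906 + 0.007006 + 0.000022 = 0.336309
B_I = 1 / 0.336309 = 2.9735
Σp_IVᵢ² = 0.1066² + 0.1148² + 0.2541² + 0.1639² + 0.2295² + 0.0574² + 0.0738² = 0.011364 + 0.013179 + 0.064567 + 0.026863 + 0.052670 + 0.003295 + 0.005446 = 0.177384
B_IV = 1 / 0.177384 = 5.6375
Ranking by B (broadest → narrowest): morphospecies II (6.55) > morphospecies IV (5.64) > morphospecies I (2.97)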